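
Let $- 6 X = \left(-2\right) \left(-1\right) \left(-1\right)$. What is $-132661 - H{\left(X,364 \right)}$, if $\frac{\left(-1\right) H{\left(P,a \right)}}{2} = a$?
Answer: $-131933$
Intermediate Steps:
$X = \frac{1}{3}$ ($X = - \frac{\left(-2\right) \left(-1\right) \left(-1\right)}{6} = - \frac{2 \left(-1\right)}{6} = \left(- \frac{1}{6}\right) \left(-2\right) = \frac{1}{3} \approx 0.33333$)
$H{\left(P,a \right)} = - 2 a$
$-132661 - H{\left(X,364 \right)} = -132661 - \left(-2\right) 364 = -132661 - -728 = -132661 + 728 = -131933$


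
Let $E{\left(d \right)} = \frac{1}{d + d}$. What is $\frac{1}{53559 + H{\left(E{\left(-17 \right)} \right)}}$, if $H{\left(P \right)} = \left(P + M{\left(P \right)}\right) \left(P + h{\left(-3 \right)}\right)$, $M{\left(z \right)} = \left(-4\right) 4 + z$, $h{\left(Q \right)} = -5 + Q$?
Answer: $\frac{578}{31031631} \approx 1.8626 \cdot 10^{-5}$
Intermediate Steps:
$M{\left(z \right)} = -16 + z$
$E{\left(d \right)} = \frac{1}{2 d}$
$H{\left(P \right)} = \left(-16 + 2 P\right) \left(-8 + P\right)$ ($H{\left(P \right)} = \left(P + \left(-16 + P\right)\right) \left(P - 8\right) = \left(-16 + 2 P\right) \left(P - 8\right) = \left(-16 + 2 P\right) \left(-8 + P\right)$)
$\frac{1}{53559 + H{\left(E{\left(-17 \right)} \right)}} = \frac{1}{53559 + \left(128 - 32 \frac{1}{2 \left(-17\right)} + 2 \left(\frac{1}{2 \left(-17\right)}\right)^{2}\right)} = \frac{1}{53559 + \left(128 - 32 \cdot \frac{1}{2} \left(- \frac{1}{17}\right) + 2 \left(\frac{1}{2} \left(- \frac{1}{17}\right)\right)^{2}\right)} = \frac{1}{53559 + \left(128 - - \frac{16}{17} + 2 \left(- \frac{1}{34}\right)^{2}\right)} = \frac{1}{53559 + \left(128 + \frac{16}{17} + 2 \cdot \frac{1}{1156}\right)} = \frac{1}{53559 + \left(128 + \frac{16}{17} + \frac{1}{578}\right)} = \frac{1}{53559 + \frac{74529}{578}} = \frac{1}{\frac{31031631}{578}} = \frac{578}{31031631}$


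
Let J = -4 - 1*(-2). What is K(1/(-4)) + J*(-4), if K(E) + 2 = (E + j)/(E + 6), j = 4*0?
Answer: 137/23 ≈ 5.9565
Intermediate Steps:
j = 0
J = -2 (J = -4 + 2 = -2)
K(E) = -2 + E/(6 + E) (K(E) = -2 + (E + 0)/(E + 6) = -2 + E/(6 + E))
K(1/(-4)) + J*(-4) = (-12 - 1/(-4))/(6 + 1/(-4)) - 2*(-4) = (-12 - 1*(-¼))/(6 - ¼) + 8 = (-12 + ¼)/(23/4) + 8 = (4/23)*(-47/4) + 8 = -47/23 + 8 = 137/23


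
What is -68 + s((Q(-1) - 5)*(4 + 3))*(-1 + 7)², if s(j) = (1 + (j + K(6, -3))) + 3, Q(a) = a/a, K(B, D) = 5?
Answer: -752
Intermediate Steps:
Q(a) = 1
s(j) = 9 + j (s(j) = (1 + (j + 5)) + 3 = (1 + (5 + j)) + 3 = (6 + j) + 3 = 9 + j)
-68 + s((Q(-1) - 5)*(4 + 3))*(-1 + 7)² = -68 + (9 + (1 - 5)*(4 + 3))*(-1 + 7)² = -68 + (9 - 4*7)*6² = -68 + (9 - 28)*36 = -68 - 19*36 = -68 - 684 = -752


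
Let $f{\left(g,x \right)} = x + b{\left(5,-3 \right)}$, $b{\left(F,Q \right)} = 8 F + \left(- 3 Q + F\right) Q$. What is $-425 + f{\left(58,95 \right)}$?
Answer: $-332$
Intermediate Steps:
$b{\left(F,Q \right)} = 8 F + Q \left(F - 3 Q\right)$ ($b{\left(F,Q \right)} = 8 F + \left(F - 3 Q\right) Q = 8 F + Q \left(F - 3 Q\right)$)
$f{\left(g,x \right)} = -2 + x$ ($f{\left(g,x \right)} = x + \left(- 3 \left(-3\right)^{2} + 8 \cdot 5 + 5 \left(-3\right)\right) = x - 2 = -2 + x$)
$-425 + f{\left(58,95 \right)} = -425 + \left(-2 + 95\right) = -425 + 93 = -332$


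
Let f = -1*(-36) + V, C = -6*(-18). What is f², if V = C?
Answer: 20736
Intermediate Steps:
C = 108
V = 108
f = 144 (f = -1*(-36) + 108 = 36 + 108 = 144)
f² = 144² = 20736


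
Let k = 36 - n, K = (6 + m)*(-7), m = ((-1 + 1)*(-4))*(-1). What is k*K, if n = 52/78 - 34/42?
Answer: -1518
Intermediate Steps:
m = 0 (m = (0*(-4))*(-1) = 0*(-1) = 0)
n = -⅐ (n = 52*(1/78) - 34*1/42 = ⅔ - 17/21 = -⅐ ≈ -0.14286)
K = -42 (K = (6 + 0)*(-7) = 6*(-7) = -42)
k = 253/7 (k = 36 - 1*(-⅐) = 36 + ⅐ = 253/7 ≈ 36.143)
k*K = (253/7)*(-42) = -1518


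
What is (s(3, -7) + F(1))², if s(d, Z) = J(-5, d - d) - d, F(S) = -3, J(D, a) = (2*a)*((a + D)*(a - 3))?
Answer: 36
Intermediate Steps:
J(D, a) = 2*a*(-3 + a)*(D + a) (J(D, a) = (2*a)*((D + a)*(-3 + a)) = (2*a)*((-3 + a)*(D + a)) = 2*a*(-3 + a)*(D + a))
s(d, Z) = -d (s(d, Z) = 2*(d - d)*((d - d)² - 3*(-5) - 3*(d - d) - 5*(d - d)) - d = 2*0*(0² + 15 - 3*0 - 5*0) - d = 2*0*(0 + 15 + 0 + 0) - d = 2*0*15 - d = 0 - d = -d)
(s(3, -7) + F(1))² = (-1*3 - 3)² = (-3 - 3)² = (-6)² = 36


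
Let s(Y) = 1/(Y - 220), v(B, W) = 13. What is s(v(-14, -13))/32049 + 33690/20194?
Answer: 4858788206/2912388777 ≈ 1.6683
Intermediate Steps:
s(Y) = 1/(-220 + Y)
s(v(-14, -13))/32049 + 33690/20194 = 1/((-220 + 13)*32049) + 33690/20194 = (1/32049)/(-207) + 33690*(1/20194) = -1/207*1/32049 + 16845/10097 = -1/6634143 + 16845/10097 = 4858788206/2912388777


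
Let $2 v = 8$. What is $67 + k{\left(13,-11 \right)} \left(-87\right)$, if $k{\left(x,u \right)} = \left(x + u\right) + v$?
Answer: $-455$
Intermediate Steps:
$v = 4$ ($v = \frac{1}{2} \cdot 8 = 4$)
$k{\left(x,u \right)} = 4 + u + x$ ($k{\left(x,u \right)} = \left(x + u\right) + 4 = \left(u + x\right) + 4 = 4 + u + x$)
$67 + k{\left(13,-11 \right)} \left(-87\right) = 67 + \left(4 - 11 + 13\right) \left(-87\right) = 67 + 6 \left(-87\right) = 67 - 522 = -455$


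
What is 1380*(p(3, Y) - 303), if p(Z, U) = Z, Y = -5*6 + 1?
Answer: -414000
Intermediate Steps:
Y = -29 (Y = -30 + 1 = -29)
1380*(p(3, Y) - 303) = 1380*(3 - 303) = 1380*(-300) = -414000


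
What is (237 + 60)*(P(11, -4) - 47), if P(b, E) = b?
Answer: -10692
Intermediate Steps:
(237 + 60)*(P(11, -4) - 47) = (237 + 60)*(11 - 47) = 297*(-36) = -10692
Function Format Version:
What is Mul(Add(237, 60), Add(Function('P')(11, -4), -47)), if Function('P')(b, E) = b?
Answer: -10692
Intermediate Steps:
Mul(Add(237, 60), Add(Function('P')(11, -4), -47)) = Mul(Add(237, 60), Add(11, -47)) = Mul(297, -36) = -10692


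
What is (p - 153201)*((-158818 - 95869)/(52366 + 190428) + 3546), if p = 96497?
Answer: -24402363314624/121397 ≈ -2.0101e+8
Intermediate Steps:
(p - 153201)*((-158818 - 95869)/(52366 + 190428) + 3546) = (96497 - 153201)*((-158818 - 95869)/(52366 + 190428) + 3546) = -56704*(-254687/242794 + 3546) = -56704*860692837/242794 = -24402363314624/121397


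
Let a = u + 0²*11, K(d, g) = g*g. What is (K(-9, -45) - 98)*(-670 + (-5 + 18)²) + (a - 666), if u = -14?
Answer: -966107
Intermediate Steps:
K(d, g) = g²
a = -14 (a = -14 + 0²*11 = -14 + 0*11 = -14 + 0 = -14)
(K(-9, -45) - 98)*(-670 + (-5 + 18)²) + (a - 666) = ((-45)² - 98)*(-670 + (-5 + 18)²) + (-14 - 666) = (2025 - 98)*(-670 + 13²) - 680 = 1927*(-670 + 169) - 680 = 1927*(-501) - 680 = -965427 - 680 = -966107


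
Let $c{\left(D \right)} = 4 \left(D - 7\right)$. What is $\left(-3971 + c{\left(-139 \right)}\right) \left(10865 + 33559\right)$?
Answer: $-202351320$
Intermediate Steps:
$c{\left(D \right)} = -28 + 4 D$ ($c{\left(D \right)} = 4 \left(-7 + D\right) = -28 + 4 D$)
$\left(-3971 + c{\left(-139 \right)}\right) \left(10865 + 33559\right) = \left(-3971 + \left(-28 + 4 \left(-139\right)\right)\right) \left(10865 + 33559\right) = \left(-3971 - 584\right) 44424 = \left(-4555\right) 44424 = -202351320$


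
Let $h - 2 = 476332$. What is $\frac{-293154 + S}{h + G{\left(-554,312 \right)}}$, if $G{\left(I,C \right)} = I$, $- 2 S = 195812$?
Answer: $- \frac{19553}{23789} \approx -0.82193$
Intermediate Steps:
$h = 476334$ ($h = 2 + 476332 = 476334$)
$S = -97906$ ($S = \left(- \frac{1}{2}\right) 195812 = -97906$)
$\frac{-293154 + S}{h + G{\left(-554,312 \right)}} = \frac{-293154 - 97906}{476334 - 554} = - \frac{391060}{475780} = \left(-391060\right) \frac{1}{475780} = - \frac{19553}{23789}$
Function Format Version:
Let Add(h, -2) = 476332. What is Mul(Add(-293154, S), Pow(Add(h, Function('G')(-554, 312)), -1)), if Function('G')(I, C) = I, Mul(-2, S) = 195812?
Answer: Rational(-19553, 23789) ≈ -0.82193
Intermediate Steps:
h = 476334 (h = Add(2, 476332) = 476334)
S = -97906 (S = Mul(Rational(-1, 2), 195812) = -97906)
Mul(Add(-293154, S), Pow(Add(h, Function('G')(-554, 312)), -1)) = Mul(Add(-293154, -97906), Pow(Add(476334, -554), -1)) = Mul(-391060, Pow(475780, -1)) = Mul(-391060, Rational(1, 475780)) = Rational(-19553, 23789)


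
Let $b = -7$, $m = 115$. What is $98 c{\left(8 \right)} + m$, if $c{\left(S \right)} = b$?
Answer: $-571$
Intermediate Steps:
$c{\left(S \right)} = -7$
$98 c{\left(8 \right)} + m = 98 \left(-7\right) + 115 = -686 + 115 = -571$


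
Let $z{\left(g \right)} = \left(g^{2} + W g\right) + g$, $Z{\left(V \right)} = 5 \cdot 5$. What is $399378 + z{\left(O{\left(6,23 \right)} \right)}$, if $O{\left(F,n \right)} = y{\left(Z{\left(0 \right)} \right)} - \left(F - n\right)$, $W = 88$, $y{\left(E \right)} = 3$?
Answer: $401558$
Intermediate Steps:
$Z{\left(V \right)} = 25$
$O{\left(F,n \right)} = 3 + n - F$ ($O{\left(F,n \right)} = 3 - \left(F - n\right) = 3 + n - F$)
$z{\left(g \right)} = g^{2} + 89 g$ ($z{\left(g \right)} = \left(g^{2} + 88 g\right) + g = g^{2} + 89 g$)
$399378 + z{\left(O{\left(6,23 \right)} \right)} = 399378 + \left(3 + 23 - 6\right) \left(89 + \left(3 + 23 - 6\right)\right) = 399378 + 20 \left(89 + 20\right) = 399378 + 20 \cdot 109 = 399378 + 2180 = 401558$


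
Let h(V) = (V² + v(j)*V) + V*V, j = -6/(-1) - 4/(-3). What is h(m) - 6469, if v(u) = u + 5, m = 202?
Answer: 232891/3 ≈ 77630.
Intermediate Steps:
j = 22/3 (j = -6*(-1) - 4*(-⅓) = 6 + 4/3 = 22/3 ≈ 7.3333)
v(u) = 5 + u
h(V) = 2*V² + 37*V/3 (h(V) = (V² + (5 + 22/3)*V) + V*V = (V² + 37*V/3) + V² = 2*V² + 37*V/3)
h(m) - 6469 = (⅓)*202*(37 + 6*202) - 6469 = (⅓)*202*(37 + 1212) - 6469 = (⅓)*202*1249 - 6469 = 252298/3 - 6469 = 232891/3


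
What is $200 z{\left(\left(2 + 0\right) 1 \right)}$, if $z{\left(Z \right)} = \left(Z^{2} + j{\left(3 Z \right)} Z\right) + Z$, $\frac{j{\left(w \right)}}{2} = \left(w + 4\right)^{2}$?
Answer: $81200$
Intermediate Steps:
$j{\left(w \right)} = 2 \left(4 + w\right)^{2}$ ($j{\left(w \right)} = 2 \left(w + 4\right)^{2} = 2 \left(4 + w\right)^{2}$)
$z{\left(Z \right)} = Z + Z^{2} + 2 Z \left(4 + 3 Z\right)^{2}$ ($z{\left(Z \right)} = \left(Z^{2} + 2 \left(4 + 3 Z\right)^{2} Z\right) + Z = \left(Z^{2} + 2 Z \left(4 + 3 Z\right)^{2}\right) + Z = Z + Z^{2} + 2 Z \left(4 + 3 Z\right)^{2}$)
$200 z{\left(\left(2 + 0\right) 1 \right)} = 200 \left(2 + 0\right) 1 \left(33 + 18 \left(\left(2 + 0\right) 1\right)^{2} + 49 \left(2 + 0\right) 1\right) = 200 \cdot 2 \cdot 1 \left(33 + 18 \left(2 \cdot 1\right)^{2} + 49 \cdot 2 \cdot 1\right) = 200 \cdot 2 \left(33 + 18 \cdot 2^{2} + 49 \cdot 2\right) = 200 \cdot 2 \left(33 + 18 \cdot 4 + 98\right) = 200 \cdot 2 \left(33 + 72 + 98\right) = 200 \cdot 2 \cdot 203 = 200 \cdot 406 = 81200$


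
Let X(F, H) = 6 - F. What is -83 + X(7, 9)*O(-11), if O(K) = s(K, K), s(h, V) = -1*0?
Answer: -83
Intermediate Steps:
s(h, V) = 0
O(K) = 0
-83 + X(7, 9)*O(-11) = -83 + (6 - 1*7)*0 = -83 + (6 - 7)*0 = -83 - 1*0 = -83 + 0 = -83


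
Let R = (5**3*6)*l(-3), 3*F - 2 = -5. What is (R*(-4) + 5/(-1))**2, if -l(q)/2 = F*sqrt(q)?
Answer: -107999975 + 60000*I*sqrt(3) ≈ -1.08e+8 + 1.0392e+5*I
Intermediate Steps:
F = -1 (F = 2/3 + (1/3)*(-5) = 2/3 - 5/3 = -1)
l(q) = 2*sqrt(q) (l(q) = -(-2)*sqrt(q) = 2*sqrt(q))
R = 1500*I*sqrt(3) (R = (5**3*6)*(2*sqrt(-3)) = (125*6)*(2*(I*sqrt(3))) = 750*(2*I*sqrt(3)) = 1500*I*sqrt(3) ≈ 2598.1*I)
(R*(-4) + 5/(-1))**2 = ((1500*I*sqrt(3))*(-4) + 5/(-1))**2 = (-6000*I*sqrt(3) + 5*(-1))**2 = (-6000*I*sqrt(3) - 5)**2 = (-5 - 6000*I*sqrt(3))**2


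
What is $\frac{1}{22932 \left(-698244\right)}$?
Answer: $- \frac{1}{16012131408} \approx -6.2453 \cdot 10^{-11}$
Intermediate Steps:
$\frac{1}{22932 \left(-698244\right)} = \frac{1}{22932} \left(- \frac{1}{698244}\right) = - \frac{1}{16012131408}$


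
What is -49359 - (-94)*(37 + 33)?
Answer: -42779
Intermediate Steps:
-49359 - (-94)*(37 + 33) = -49359 - (-94)*70 = -49359 - 1*(-6580) = -49359 + 6580 = -42779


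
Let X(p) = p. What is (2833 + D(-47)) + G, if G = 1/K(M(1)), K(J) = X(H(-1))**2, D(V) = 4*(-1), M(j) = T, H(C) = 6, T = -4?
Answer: 101845/36 ≈ 2829.0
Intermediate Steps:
M(j) = -4
D(V) = -4
K(J) = 36 (K(J) = 6**2 = 36)
G = 1/36 ≈ 0.027778
(2833 + D(-47)) + G = (2833 - 4) + 1/36 = 2829 + 1/36 = 101845/36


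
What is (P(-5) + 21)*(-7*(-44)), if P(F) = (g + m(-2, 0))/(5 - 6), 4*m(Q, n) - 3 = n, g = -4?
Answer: 7469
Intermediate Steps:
m(Q, n) = ¾ + n/4
P(F) = 13/4 (P(F) = (-4 + (¾ + (¼)*0))/(5 - 6) = (-4 + (¾ + 0))/(-1) = (-4 + ¾)*(-1) = -13/4*(-1) = 13/4)
(P(-5) + 21)*(-7*(-44)) = (13/4 + 21)*(-7*(-44)) = (97/4)*308 = 7469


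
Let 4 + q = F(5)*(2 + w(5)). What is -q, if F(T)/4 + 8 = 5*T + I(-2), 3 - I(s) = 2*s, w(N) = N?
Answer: -668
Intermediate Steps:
I(s) = 3 - 2*s
F(T) = -4 + 20*T (F(T) = -32 + 4*(5*T + (3 - 2*(-2))) = -32 + 4*(5*T + (3 + 4)) = -32 + 4*(5*T + 7) = -32 + 4*(7 + 5*T) = -32 + (28 + 20*T) = -4 + 20*T)
q = 668 (q = -4 + (-4 + 20*5)*(2 + 5) = -4 + (-4 + 100)*7 = -4 + 96*7 = -4 + 672 = 668)
-q = -1*668 = -668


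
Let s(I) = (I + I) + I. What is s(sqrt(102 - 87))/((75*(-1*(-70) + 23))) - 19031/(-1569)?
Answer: 19031/1569 + sqrt(15)/2325 ≈ 12.131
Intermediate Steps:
s(I) = 3*I (s(I) = 2*I + I = 3*I)
s(sqrt(102 - 87))/((75*(-1*(-70) + 23))) - 19031/(-1569) = (3*sqrt(102 - 87))/((75*(-1*(-70) + 23))) - 19031/(-1569) = (3*sqrt(15))/((75*(70 + 23))) - 19031*(-1/1569) = (3*sqrt(15))/((75*93)) + 19031/1569 = (3*sqrt(15))/6975 + 19031/1569 = (3*sqrt(15))*(1/6975) + 19031/1569 = sqrt(15)/2325 + 19031/1569 = 19031/1569 + sqrt(15)/2325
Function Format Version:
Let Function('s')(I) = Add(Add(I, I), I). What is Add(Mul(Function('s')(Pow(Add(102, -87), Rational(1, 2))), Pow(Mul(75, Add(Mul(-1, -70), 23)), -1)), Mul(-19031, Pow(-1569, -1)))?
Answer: Add(Rational(19031, 1569), Mul(Rational(1, 2325), Pow(15, Rational(1, 2)))) ≈ 12.131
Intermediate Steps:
Function('s')(I) = Mul(3, I) (Function('s')(I) = Add(Mul(2, I), I) = Mul(3, I))
Add(Mul(Function('s')(Pow(Add(102, -87), Rational(1, 2))), Pow(Mul(75, Add(Mul(-1, -70), 23)), -1)), Mul(-19031, Pow(-1569, -1))) = Add(Mul(Mul(3, Pow(Add(102, -87), Rational(1, 2))), Pow(Mul(75, Add(Mul(-1, -70), 23)), -1)), Mul(-19031, Pow(-1569, -1))) = Add(Mul(Mul(3, Pow(15, Rational(1, 2))), Pow(Mul(75, Add(70, 23)), -1)), Mul(-19031, Rational(-1, 1569))) = Add(Mul(Mul(3, Pow(15, Rational(1, 2))), Pow(Mul(75, 93), -1)), Rational(19031, 1569)) = Add(Mul(Mul(3, Pow(15, Rational(1, 2))), Pow(6975, -1)), Rational(19031, 1569)) = Add(Mul(Mul(3, Pow(15, Rational(1, 2))), Rational(1, 6975)), Rational(19031, 1569)) = Add(Mul(Rational(1, 2325), Pow(15, Rational(1, 2))), Rational(19031, 1569)) = Add(Rational(19031, 1569), Mul(Rational(1, 2325), Pow(15, Rational(1, 2))))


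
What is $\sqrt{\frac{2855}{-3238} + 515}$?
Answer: $\frac{\sqrt{5390347170}}{3238} \approx 22.674$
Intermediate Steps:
$\sqrt{\frac{2855}{-3238} + 515} = \sqrt{2855 \left(- \frac{1}{3238}\right) + 515} = \sqrt{- \frac{2855}{3238} + 515} = \sqrt{\frac{1664715}{3238}} = \frac{\sqrt{5390347170}}{3238}$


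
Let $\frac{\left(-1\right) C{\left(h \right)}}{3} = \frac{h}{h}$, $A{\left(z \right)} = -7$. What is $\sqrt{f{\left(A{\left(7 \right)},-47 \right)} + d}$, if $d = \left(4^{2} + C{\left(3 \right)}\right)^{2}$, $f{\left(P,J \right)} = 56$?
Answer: $15$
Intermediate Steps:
$C{\left(h \right)} = -3$ ($C{\left(h \right)} = - 3 \frac{h}{h} = \left(-3\right) 1 = -3$)
$d = 169$ ($d = \left(4^{2} - 3\right)^{2} = \left(16 - 3\right)^{2} = 13^{2} = 169$)
$\sqrt{f{\left(A{\left(7 \right)},-47 \right)} + d} = \sqrt{56 + 169} = \sqrt{225} = 15$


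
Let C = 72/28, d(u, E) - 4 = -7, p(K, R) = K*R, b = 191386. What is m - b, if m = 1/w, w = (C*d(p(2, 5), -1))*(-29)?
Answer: -299710469/1566 ≈ -1.9139e+5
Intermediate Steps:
d(u, E) = -3 (d(u, E) = 4 - 7 = -3)
C = 18/7 (C = 72*(1/28) = 18/7 ≈ 2.5714)
w = 1566/7 (w = ((18/7)*(-3))*(-29) = -54/7*(-29) = 1566/7 ≈ 223.71)
m = 7/1566 (m = 1/(1566/7) = 7/1566 ≈ 0.0044700)
m - b = 7/1566 - 1*191386 = 7/1566 - 191386 = -299710469/1566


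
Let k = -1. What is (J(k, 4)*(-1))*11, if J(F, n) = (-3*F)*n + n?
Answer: -176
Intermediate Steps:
J(F, n) = n - 3*F*n (J(F, n) = -3*F*n + n = n - 3*F*n)
(J(k, 4)*(-1))*11 = ((4*(1 - 3*(-1)))*(-1))*11 = ((4*(1 + 3))*(-1))*11 = ((4*4)*(-1))*11 = (16*(-1))*11 = -16*11 = -176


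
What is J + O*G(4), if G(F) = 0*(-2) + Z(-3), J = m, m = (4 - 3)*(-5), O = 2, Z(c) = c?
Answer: -11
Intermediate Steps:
m = -5 (m = 1*(-5) = -5)
J = -5
G(F) = -3 (G(F) = 0*(-2) - 3 = 0 - 3 = -3)
J + O*G(4) = -5 + 2*(-3) = -5 - 6 = -11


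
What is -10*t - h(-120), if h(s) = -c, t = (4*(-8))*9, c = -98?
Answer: 2782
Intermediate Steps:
t = -288 (t = -32*9 = -288)
h(s) = 98 (h(s) = -1*(-98) = 98)
-10*t - h(-120) = -10*(-288) - 1*98 = 2880 - 98 = 2782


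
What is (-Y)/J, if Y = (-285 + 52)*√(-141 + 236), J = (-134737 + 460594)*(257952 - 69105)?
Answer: 233*√95/61537116879 ≈ 3.6905e-8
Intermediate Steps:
J = 61537116879 (J = 325857*188847 = 61537116879)
Y = -233*√95 ≈ -2271.0
(-Y)/J = -(-233)*√95/61537116879 = (233*√95)*(1/61537116879) = 233*√95/61537116879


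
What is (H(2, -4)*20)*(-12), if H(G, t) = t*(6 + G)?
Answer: 7680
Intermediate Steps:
(H(2, -4)*20)*(-12) = (-4*(6 + 2)*20)*(-12) = (-4*8*20)*(-12) = -32*20*(-12) = -640*(-12) = 7680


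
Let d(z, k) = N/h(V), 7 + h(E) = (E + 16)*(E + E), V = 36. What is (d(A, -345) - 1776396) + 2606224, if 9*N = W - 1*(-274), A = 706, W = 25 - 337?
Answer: 27909605086/33633 ≈ 8.2983e+5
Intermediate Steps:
h(E) = -7 + 2*E*(16 + E) (h(E) = -7 + (E + 16)*(E + E) = -7 + (16 + E)*(2*E) = -7 + 2*E*(16 + E))
W = -312
N = -38/9 (N = (-312 - 1*(-274))/9 = (-312 + 274)/9 = (⅑)*(-38) = -38/9 ≈ -4.2222)
d(z, k) = -38/33633 (d(z, k) = -38/(9*(-7 + 2*36² + 32*36)) = -38/(9*(-7 + 2*1296 + 1152)) = -38/(9*(-7 + 2592 + 1152)) = -38/9/3737 = -38/9*1/3737 = -38/33633)
(d(A, -345) - 1776396) + 2606224 = (-38/33633 - 1776396) + 2606224 = -59745526706/33633 + 2606224 = 27909605086/33633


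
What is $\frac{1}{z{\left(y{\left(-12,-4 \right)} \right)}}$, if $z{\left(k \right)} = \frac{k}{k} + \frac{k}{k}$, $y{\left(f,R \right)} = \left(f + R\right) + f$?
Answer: $\frac{1}{2} \approx 0.5$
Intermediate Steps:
$y{\left(f,R \right)} = R + 2 f$ ($y{\left(f,R \right)} = \left(R + f\right) + f = R + 2 f$)
$z{\left(k \right)} = 2$ ($z{\left(k \right)} = 1 + 1 = 2$)
$\frac{1}{z{\left(y{\left(-12,-4 \right)} \right)}} = \frac{1}{2}$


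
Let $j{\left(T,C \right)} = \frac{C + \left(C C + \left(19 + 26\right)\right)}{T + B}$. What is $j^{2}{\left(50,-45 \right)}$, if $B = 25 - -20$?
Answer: $\frac{164025}{361} \approx 454.36$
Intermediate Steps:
$B = 45$ ($B = 25 + 20 = 45$)
$j{\left(T,C \right)} = \frac{45 + C + C^{2}}{45 + T}$ ($j{\left(T,C \right)} = \frac{C + \left(C C + \left(19 + 26\right)\right)}{T + 45} = \frac{C + \left(C^{2} + 45\right)}{45 + T} = \frac{C + \left(45 + C^{2}\right)}{45 + T} = \frac{45 + C + C^{2}}{45 + T}$)
$j^{2}{\left(50,-45 \right)} = \left(\frac{45 - 45 + \left(-45\right)^{2}}{45 + 50}\right)^{2} = \left(\frac{45 - 45 + 2025}{95}\right)^{2} = \left(\frac{1}{95} \cdot 2025\right)^{2} = \left(\frac{405}{19}\right)^{2} = \frac{164025}{361}$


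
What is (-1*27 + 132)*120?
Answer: 12600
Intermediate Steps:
(-1*27 + 132)*120 = (-27 + 132)*120 = 105*120 = 12600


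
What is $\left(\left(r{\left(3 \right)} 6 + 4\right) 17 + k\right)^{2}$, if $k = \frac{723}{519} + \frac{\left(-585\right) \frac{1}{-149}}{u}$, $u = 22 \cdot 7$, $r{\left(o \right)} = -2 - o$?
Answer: $\frac{3058852844003946025}{15758184636964} \approx 1.9411 \cdot 10^{5}$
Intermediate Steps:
$u = 154$
$k = \frac{5631191}{3969658}$ ($k = \frac{723}{519} + \frac{\left(-585\right) \frac{1}{-149}}{154} = 723 \cdot \frac{1}{519} + \left(-585\right) \left(- \frac{1}{149}\right) \frac{1}{154} = \frac{241}{173} + \frac{585}{149} \cdot \frac{1}{154} = \frac{241}{173} + \frac{585}{22946} = \frac{5631191}{3969658} \approx 1.4186$)
$\left(\left(r{\left(3 \right)} 6 + 4\right) 17 + k\right)^{2} = \left(\left(\left(-2 - 3\right) 6 + 4\right) 17 + \frac{5631191}{3969658}\right)^{2} = \left(\left(\left(-5\right) 6 + 4\right) 17 + \frac{5631191}{3969658}\right)^{2} = \left(\left(-30 + 4\right) 17 + \frac{5631191}{3969658}\right)^{2} = \left(\left(-26\right) 17 + \frac{5631191}{3969658}\right)^{2} = \left(-442 + \frac{5631191}{3969658}\right)^{2} = \left(- \frac{1748957645}{3969658}\right)^{2} = \frac{3058852844003946025}{15758184636964}$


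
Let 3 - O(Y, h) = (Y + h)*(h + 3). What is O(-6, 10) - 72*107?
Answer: -7753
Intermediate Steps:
O(Y, h) = 3 - (3 + h)*(Y + h) (O(Y, h) = 3 - (Y + h)*(h + 3) = 3 - (Y + h)*(3 + h) = 3 - (3 + h)*(Y + h))
O(-6, 10) - 72*107 = (3 - 1*10² - 3*(-6) - 3*10 - 1*(-6)*10) - 72*107 = (3 - 1*100 + 18 - 30 + 60) - 7704 = (3 - 100 + 18 - 30 + 60) - 7704 = -49 - 7704 = -7753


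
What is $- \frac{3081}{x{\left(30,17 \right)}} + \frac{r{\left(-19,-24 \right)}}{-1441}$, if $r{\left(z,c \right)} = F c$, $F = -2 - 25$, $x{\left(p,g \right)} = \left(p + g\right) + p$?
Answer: $- \frac{408147}{10087} \approx -40.463$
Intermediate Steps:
$x{\left(p,g \right)} = g + 2 p$ ($x{\left(p,g \right)} = \left(g + p\right) + p = g + 2 p$)
$F = -27$ ($F = -2 - 25 = -27$)
$r{\left(z,c \right)} = - 27 c$
$- \frac{3081}{x{\left(30,17 \right)}} + \frac{r{\left(-19,-24 \right)}}{-1441} = - \frac{3081}{17 + 2 \cdot 30} + \frac{\left(-27\right) \left(-24\right)}{-1441} = - \frac{3081}{17 + 60} + 648 \left(- \frac{1}{1441}\right) = - \frac{3081}{77} - \frac{648}{1441} = - \frac{408147}{10087}$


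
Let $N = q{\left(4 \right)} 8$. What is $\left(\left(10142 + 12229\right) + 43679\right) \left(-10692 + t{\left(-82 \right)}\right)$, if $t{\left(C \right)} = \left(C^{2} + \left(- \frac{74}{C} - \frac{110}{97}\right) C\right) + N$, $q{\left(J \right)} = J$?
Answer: $- \frac{25095697500}{97} \approx -2.5872 \cdot 10^{8}$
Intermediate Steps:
$N = 32$ ($N = 4 \cdot 8 = 32$)
$t{\left(C \right)} = 32 + C^{2} + C \left(- \frac{110}{97} - \frac{74}{C}\right)$ ($t{\left(C \right)} = \left(C^{2} + \left(- \frac{74}{C} - \frac{110}{97}\right) C\right) + 32 = \left(C^{2} + \left(- \frac{110}{97} - \frac{74}{C}\right) C\right) + 32 = \left(C^{2} + C \left(- \frac{110}{97} - \frac{74}{C}\right)\right) + 32 = 32 + C^{2} + C \left(- \frac{110}{97} - \frac{74}{C}\right)$)
$\left(\left(10142 + 12229\right) + 43679\right) \left(-10692 + t{\left(-82 \right)}\right) = \left(\left(10142 + 12229\right) + 43679\right) \left(-10692 - \left(- \frac{4946}{97} - 6724\right)\right) = \left(22371 + 43679\right) \left(-10692 + \left(-42 + 6724 + \frac{9020}{97}\right)\right) = 66050 \left(-10692 + \frac{657174}{97}\right) = 66050 \left(- \frac{379950}{97}\right) = - \frac{25095697500}{97}$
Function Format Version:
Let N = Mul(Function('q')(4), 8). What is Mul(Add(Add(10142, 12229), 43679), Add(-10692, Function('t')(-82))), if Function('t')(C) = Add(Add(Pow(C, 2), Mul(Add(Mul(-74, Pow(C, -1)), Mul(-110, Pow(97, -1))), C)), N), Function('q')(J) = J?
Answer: Rational(-25095697500, 97) ≈ -2.5872e+8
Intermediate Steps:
N = 32 (N = Mul(4, 8) = 32)
Function('t')(C) = Add(32, Pow(C, 2), Mul(C, Add(Rational(-110, 97), Mul(-74, Pow(C, -1))))) (Function('t')(C) = Add(Add(Pow(C, 2), Mul(Add(Mul(-74, Pow(C, -1)), Mul(-110, Pow(97, -1))), C)), 32) = Add(Add(Pow(C, 2), Mul(Add(Mul(-74, Pow(C, -1)), Mul(-110, Rational(1, 97))), C)), 32) = Add(Add(Pow(C, 2), Mul(Add(Mul(-74, Pow(C, -1)), Rational(-110, 97)), C)), 32) = Add(Add(Pow(C, 2), Mul(Add(Rational(-110, 97), Mul(-74, Pow(C, -1))), C)), 32) = Add(Add(Pow(C, 2), Mul(C, Add(Rational(-110, 97), Mul(-74, Pow(C, -1))))), 32) = Add(32, Pow(C, 2), Mul(C, Add(Rational(-110, 97), Mul(-74, Pow(C, -1))))))
Mul(Add(Add(10142, 12229), 43679), Add(-10692, Function('t')(-82))) = Mul(Add(Add(10142, 12229), 43679), Add(-10692, Add(-42, Pow(-82, 2), Mul(Rational(-110, 97), -82)))) = Mul(Add(22371, 43679), Add(-10692, Add(-42, 6724, Rational(9020, 97)))) = Mul(66050, Add(-10692, Rational(657174, 97))) = Mul(66050, Rational(-379950, 97)) = Rational(-25095697500, 97)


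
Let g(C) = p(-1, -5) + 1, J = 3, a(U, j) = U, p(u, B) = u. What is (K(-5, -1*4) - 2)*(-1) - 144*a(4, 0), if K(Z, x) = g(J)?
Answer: -574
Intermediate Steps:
g(C) = 0 (g(C) = -1 + 1 = 0)
K(Z, x) = 0
(K(-5, -1*4) - 2)*(-1) - 144*a(4, 0) = (0 - 2)*(-1) - 144*4 = -2*(-1) - 576 = 2 - 576 = -574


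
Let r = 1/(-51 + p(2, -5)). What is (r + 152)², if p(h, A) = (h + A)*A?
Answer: 29931841/1296 ≈ 23096.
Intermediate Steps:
p(h, A) = A*(A + h) (p(h, A) = (A + h)*A = A*(A + h))
r = -1/36 (r = 1/(-51 - 5*(-5 + 2)) = 1/(-51 - 5*(-3)) = 1/(-51 + 15) = 1/(-36) = -1/36 ≈ -0.027778)
(r + 152)² = (-1/36 + 152)² = (5471/36)² = 29931841/1296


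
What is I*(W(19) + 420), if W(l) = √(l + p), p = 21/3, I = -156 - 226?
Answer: -160440 - 382*√26 ≈ -1.6239e+5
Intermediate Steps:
I = -382
p = 7 (p = 21*(⅓) = 7)
W(l) = √(7 + l) (W(l) = √(l + 7) = √(7 + l))
I*(W(19) + 420) = -382*(√(7 + 19) + 420) = -382*(√26 + 420) = -382*(420 + √26) = -160440 - 382*√26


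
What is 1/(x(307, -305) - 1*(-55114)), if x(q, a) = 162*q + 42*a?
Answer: 1/92038 ≈ 1.0865e-5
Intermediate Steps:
x(q, a) = 42*a + 162*q
1/(x(307, -305) - 1*(-55114)) = 1/((42*(-305) + 162*307) - 1*(-55114)) = 1/((-12810 + 49734) + 55114) = 1/(36924 + 55114) = 1/92038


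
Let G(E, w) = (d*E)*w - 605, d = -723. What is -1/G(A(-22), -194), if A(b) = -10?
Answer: 1/1403225 ≈ 7.1264e-7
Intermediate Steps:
G(E, w) = -605 - 723*E*w (G(E, w) = (-723*E)*w - 605 = -723*E*w - 605 = -605 - 723*E*w)
-1/G(A(-22), -194) = -1/(-605 - 723*(-10)*(-194)) = -1/(-605 - 1402620) = -1/(-1403225) = -1*(-1/1403225) = 1/1403225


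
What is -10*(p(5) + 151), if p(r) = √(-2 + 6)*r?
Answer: -1610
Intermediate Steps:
p(r) = 2*r (p(r) = √4*r = 2*r)
-10*(p(5) + 151) = -10*(2*5 + 151) = -10*(10 + 151) = -10*161 = -1610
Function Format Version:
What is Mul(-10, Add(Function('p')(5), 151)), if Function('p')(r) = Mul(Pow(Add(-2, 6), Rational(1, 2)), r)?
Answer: -1610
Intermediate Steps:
Function('p')(r) = Mul(2, r) (Function('p')(r) = Mul(Pow(4, Rational(1, 2)), r) = Mul(2, r))
Mul(-10, Add(Function('p')(5), 151)) = Mul(-10, Add(Mul(2, 5), 151)) = Mul(-10, Add(10, 151)) = Mul(-10, 161) = -1610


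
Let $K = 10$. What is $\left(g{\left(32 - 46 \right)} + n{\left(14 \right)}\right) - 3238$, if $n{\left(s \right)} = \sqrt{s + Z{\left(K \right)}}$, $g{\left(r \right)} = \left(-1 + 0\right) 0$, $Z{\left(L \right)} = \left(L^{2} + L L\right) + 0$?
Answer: $-3238 + \sqrt{214} \approx -3223.4$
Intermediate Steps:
$Z{\left(L \right)} = 2 L^{2}$ ($Z{\left(L \right)} = \left(L^{2} + L^{2}\right) + 0 = 2 L^{2} + 0 = 2 L^{2}$)
$g{\left(r \right)} = 0$ ($g{\left(r \right)} = \left(-1\right) 0 = 0$)
$n{\left(s \right)} = \sqrt{200 + s}$ ($n{\left(s \right)} = \sqrt{s + 2 \cdot 10^{2}} = \sqrt{s + 2 \cdot 100} = \sqrt{s + 200} = \sqrt{200 + s}$)
$\left(g{\left(32 - 46 \right)} + n{\left(14 \right)}\right) - 3238 = \left(0 + \sqrt{200 + 14}\right) - 3238 = \left(0 + \sqrt{214}\right) - 3238 = \sqrt{214} - 3238 = -3238 + \sqrt{214}$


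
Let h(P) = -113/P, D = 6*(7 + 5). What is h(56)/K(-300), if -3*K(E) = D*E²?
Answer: 113/120960000 ≈ 9.3419e-7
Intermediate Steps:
D = 72 (D = 6*12 = 72)
K(E) = -24*E²
h(56)/K(-300) = (-113/56)/((-24*(-300)²)) = (-113*1/56)/((-24*90000)) = -113/56/(-2160000) = -113/56*(-1/2160000) = 113/120960000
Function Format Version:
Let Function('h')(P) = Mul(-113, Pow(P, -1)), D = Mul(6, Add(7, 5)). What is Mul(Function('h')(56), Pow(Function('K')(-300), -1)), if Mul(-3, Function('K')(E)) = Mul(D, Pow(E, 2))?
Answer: Rational(113, 120960000) ≈ 9.3419e-7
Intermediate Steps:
D = 72 (D = Mul(6, 12) = 72)
Function('K')(E) = Mul(-24, Pow(E, 2)) (Function('K')(E) = Mul(Rational(-1, 3), Mul(72, Pow(E, 2))) = Mul(-24, Pow(E, 2)))
Mul(Function('h')(56), Pow(Function('K')(-300), -1)) = Mul(Mul(-113, Pow(56, -1)), Pow(Mul(-24, Pow(-300, 2)), -1)) = Mul(Mul(-113, Rational(1, 56)), Pow(Mul(-24, 90000), -1)) = Mul(Rational(-113, 56), Pow(-2160000, -1)) = Mul(Rational(-113, 56), Rational(-1, 2160000)) = Rational(113, 120960000)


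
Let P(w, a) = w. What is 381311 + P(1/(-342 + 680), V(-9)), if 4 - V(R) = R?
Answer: 128883119/338 ≈ 3.8131e+5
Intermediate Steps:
V(R) = 4 - R
381311 + P(1/(-342 + 680), V(-9)) = 381311 + 1/(-342 + 680) = 381311 + 1/338 = 128883119/338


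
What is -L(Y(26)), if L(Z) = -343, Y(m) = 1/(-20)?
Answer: 343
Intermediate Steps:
Y(m) = -1/20
-L(Y(26)) = -1*(-343) = 343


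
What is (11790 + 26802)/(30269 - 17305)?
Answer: 9648/3241 ≈ 2.9769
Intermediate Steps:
(11790 + 26802)/(30269 - 17305) = 38592/12964 = 38592*(1/12964) = 9648/3241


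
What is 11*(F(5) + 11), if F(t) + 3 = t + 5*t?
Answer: 418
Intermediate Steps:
F(t) = -3 + 6*t (F(t) = -3 + (t + 5*t) = -3 + 6*t)
11*(F(5) + 11) = 11*((-3 + 6*5) + 11) = 11*((-3 + 30) + 11) = 11*(27 + 11) = 11*38 = 418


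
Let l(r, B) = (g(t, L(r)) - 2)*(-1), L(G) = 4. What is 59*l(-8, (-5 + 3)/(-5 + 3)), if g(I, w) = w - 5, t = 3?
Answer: 177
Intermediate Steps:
g(I, w) = -5 + w
l(r, B) = 3 (l(r, B) = ((-5 + 4) - 2)*(-1) = (-1 - 2)*(-1) = -3*(-1) = 3)
59*l(-8, (-5 + 3)/(-5 + 3)) = 59*3 = 177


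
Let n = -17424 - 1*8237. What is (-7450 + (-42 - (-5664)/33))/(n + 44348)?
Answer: -80524/205557 ≈ -0.39174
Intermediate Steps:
n = -25661 (n = -17424 - 8237 = -25661)
(-7450 + (-42 - (-5664)/33))/(n + 44348) = (-7450 + (-42 - (-5664)/33))/(-25661 + 44348) = (-7450 + (-42 - (-5664)/33))/18687 = (-7450 + (-42 - 96*(-59/33)))*(1/18687) = (-7450 + (-42 + 1888/11))*(1/18687) = (-7450 + 1426/11)*(1/18687) = -80524/11*1/18687 = -80524/205557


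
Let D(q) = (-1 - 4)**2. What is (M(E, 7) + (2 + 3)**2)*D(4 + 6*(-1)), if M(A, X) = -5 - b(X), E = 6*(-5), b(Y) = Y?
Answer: 325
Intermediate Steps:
E = -30
M(A, X) = -5 - X
D(q) = 25 (D(q) = (-5)**2 = 25)
(M(E, 7) + (2 + 3)**2)*D(4 + 6*(-1)) = ((-5 - 1*7) + (2 + 3)**2)*25 = ((-5 - 7) + 5**2)*25 = (-12 + 25)*25 = 13*25 = 325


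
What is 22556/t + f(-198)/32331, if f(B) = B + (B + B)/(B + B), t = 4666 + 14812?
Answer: 362710435/314871609 ≈ 1.1519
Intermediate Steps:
t = 19478
f(B) = 1 + B (f(B) = B + (2*B)/((2*B)) = B + (2*B)*(1/(2*B)) = B + 1 = 1 + B)
22556/t + f(-198)/32331 = 22556/19478 + (1 - 198)/32331 = 22556*(1/19478) - 197*1/32331 = 11278/9739 - 197/32331 = 362710435/314871609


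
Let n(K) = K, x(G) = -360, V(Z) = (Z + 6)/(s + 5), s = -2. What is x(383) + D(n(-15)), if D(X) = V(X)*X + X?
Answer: -330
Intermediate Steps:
V(Z) = 2 + Z/3 (V(Z) = (Z + 6)/(-2 + 5) = (6 + Z)/3 = (6 + Z)*(1/3) = 2 + Z/3)
D(X) = X + X*(2 + X/3) (D(X) = (2 + X/3)*X + X = X*(2 + X/3) + X = X + X*(2 + X/3))
x(383) + D(n(-15)) = -360 + (1/3)*(-15)*(9 - 15) = -360 + (1/3)*(-15)*(-6) = -360 + 30 = -330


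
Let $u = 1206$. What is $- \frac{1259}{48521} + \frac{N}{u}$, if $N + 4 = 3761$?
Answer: $\frac{180775043}{58516326} \approx 3.0893$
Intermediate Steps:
$N = 3757$ ($N = -4 + 3761 = 3757$)
$- \frac{1259}{48521} + \frac{N}{u} = - \frac{1259}{48521} + \frac{3757}{1206} = \frac{180775043}{58516326}$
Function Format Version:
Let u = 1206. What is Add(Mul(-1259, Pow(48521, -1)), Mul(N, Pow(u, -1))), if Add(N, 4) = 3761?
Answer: Rational(180775043, 58516326) ≈ 3.0893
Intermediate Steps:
N = 3757 (N = Add(-4, 3761) = 3757)
Add(Mul(-1259, Pow(48521, -1)), Mul(N, Pow(u, -1))) = Add(Mul(-1259, Pow(48521, -1)), Mul(3757, Pow(1206, -1))) = Add(Mul(-1259, Rational(1, 48521)), Mul(3757, Rational(1, 1206))) = Add(Rational(-1259, 48521), Rational(3757, 1206)) = Rational(180775043, 58516326)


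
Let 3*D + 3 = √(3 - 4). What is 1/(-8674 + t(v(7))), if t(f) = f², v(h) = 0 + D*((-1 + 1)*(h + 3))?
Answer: -1/8674 ≈ -0.00011529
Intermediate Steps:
D = -1 + I/3 (D = -1 + √(3 - 4)/3 = -1 + √(-1)/3 = -1 + I/3 ≈ -1.0 + 0.33333*I)
v(h) = 0 (v(h) = 0 + (-1 + I/3)*((-1 + 1)*(h + 3)) = 0 + (-1 + I/3)*(0*(3 + h)) = 0 + (-1 + I/3)*0 = 0 + 0 = 0)
1/(-8674 + t(v(7))) = 1/(-8674 + 0²) = 1/(-8674 + 0) = 1/(-8674) = -1/8674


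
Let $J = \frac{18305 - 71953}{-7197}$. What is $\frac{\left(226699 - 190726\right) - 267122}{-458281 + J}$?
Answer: $\frac{1663579353}{3298194709} \approx 0.50439$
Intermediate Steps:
$J = \frac{53648}{7197}$ ($J = \left(-53648\right) \left(- \frac{1}{7197}\right) = \frac{53648}{7197} \approx 7.4542$)
$\frac{\left(226699 - 190726\right) - 267122}{-458281 + J} = \frac{\left(226699 - 190726\right) - 267122}{-458281 + \frac{53648}{7197}} = \frac{35973 - 267122}{- \frac{3298194709}{7197}} = \left(-231149\right) \left(- \frac{7197}{3298194709}\right) = \frac{1663579353}{3298194709}$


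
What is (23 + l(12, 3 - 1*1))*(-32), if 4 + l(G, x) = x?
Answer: -672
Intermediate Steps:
l(G, x) = -4 + x
(23 + l(12, 3 - 1*1))*(-32) = (23 + (-4 + (3 - 1*1)))*(-32) = (23 + (-4 + (3 - 1)))*(-32) = (23 + (-4 + 2))*(-32) = (23 - 2)*(-32) = 21*(-32) = -672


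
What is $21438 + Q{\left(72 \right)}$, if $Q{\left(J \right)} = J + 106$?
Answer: $21616$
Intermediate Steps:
$Q{\left(J \right)} = 106 + J$
$21438 + Q{\left(72 \right)} = 21438 + \left(106 + 72\right) = 21438 + 178 = 21616$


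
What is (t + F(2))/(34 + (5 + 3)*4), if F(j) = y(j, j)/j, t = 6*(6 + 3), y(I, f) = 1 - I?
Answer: 107/132 ≈ 0.81061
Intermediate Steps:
t = 54 (t = 6*9 = 54)
F(j) = (1 - j)/j
(t + F(2))/(34 + (5 + 3)*4) = (54 + (1 - 1*2)/2)/(34 + (5 + 3)*4) = (54 + (1 - 2)/2)/(34 + 8*4) = (54 + (1/2)*(-1))/(34 + 32) = (54 - 1/2)/66 = (107/2)*(1/66) = 107/132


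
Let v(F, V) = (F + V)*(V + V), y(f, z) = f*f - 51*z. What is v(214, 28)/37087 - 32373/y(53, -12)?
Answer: -104932369/11534057 ≈ -9.0976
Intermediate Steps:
y(f, z) = f² - 51*z
v(F, V) = 2*V*(F + V) (v(F, V) = (F + V)*(2*V) = 2*V*(F + V))
v(214, 28)/37087 - 32373/y(53, -12) = (2*28*(214 + 28))/37087 - 32373/(53² - 51*(-12)) = (2*28*242)*(1/37087) - 32373/(2809 + 612) = 13552*(1/37087) - 32373/3421 = 13552/37087 - 32373*1/3421 = 13552/37087 - 2943/311 = -104932369/11534057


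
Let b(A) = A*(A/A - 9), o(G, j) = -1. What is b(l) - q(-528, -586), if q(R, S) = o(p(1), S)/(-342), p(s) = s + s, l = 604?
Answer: -1652545/342 ≈ -4832.0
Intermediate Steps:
p(s) = 2*s
q(R, S) = 1/342 (q(R, S) = -1/(-342) = -1*(-1/342) = 1/342)
b(A) = -8*A (b(A) = A*(1 - 9) = A*(-8) = -8*A)
b(l) - q(-528, -586) = -8*604 - 1*1/342 = -4832 - 1/342 = -1652545/342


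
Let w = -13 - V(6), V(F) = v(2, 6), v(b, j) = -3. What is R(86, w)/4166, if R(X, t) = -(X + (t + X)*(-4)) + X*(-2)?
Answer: 23/2083 ≈ 0.011042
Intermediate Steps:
V(F) = -3
w = -10 (w = -13 - 1*(-3) = -13 + 3 = -10)
R(X, t) = X + 4*t (R(X, t) = -(X + (X + t)*(-4)) - 2*X = -(X + (-4*X - 4*t)) - 2*X = -(-4*t - 3*X) - 2*X = (3*X + 4*t) - 2*X = X + 4*t)
R(86, w)/4166 = (86 + 4*(-10))/4166 = (86 - 40)*(1/4166) = 46*(1/4166) = 23/2083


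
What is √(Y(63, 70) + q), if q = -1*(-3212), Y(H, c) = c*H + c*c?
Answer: √12522 ≈ 111.90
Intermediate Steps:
Y(H, c) = c² + H*c (Y(H, c) = H*c + c² = c² + H*c)
q = 3212
√(Y(63, 70) + q) = √(70*(63 + 70) + 3212) = √(70*133 + 3212) = √(9310 + 3212) = √12522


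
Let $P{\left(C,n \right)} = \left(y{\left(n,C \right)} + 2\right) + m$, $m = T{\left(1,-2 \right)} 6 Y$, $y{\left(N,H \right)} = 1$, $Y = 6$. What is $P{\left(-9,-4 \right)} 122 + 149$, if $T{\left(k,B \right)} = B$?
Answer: $-8269$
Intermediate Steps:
$m = -72$ ($m = \left(-2\right) 6 \cdot 6 = \left(-12\right) 6 = -72$)
$P{\left(C,n \right)} = -69$ ($P{\left(C,n \right)} = \left(1 + 2\right) - 72 = 3 - 72 = -69$)
$P{\left(-9,-4 \right)} 122 + 149 = \left(-69\right) 122 + 149 = -8418 + 149 = -8269$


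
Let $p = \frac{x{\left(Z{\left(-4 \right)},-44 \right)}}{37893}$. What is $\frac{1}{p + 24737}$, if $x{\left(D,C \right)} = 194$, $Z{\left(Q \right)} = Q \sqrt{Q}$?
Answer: $\frac{37893}{937359335} \approx 4.0425 \cdot 10^{-5}$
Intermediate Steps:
$Z{\left(Q \right)} = Q^{\frac{3}{2}}$
$p = \frac{194}{37893} \approx 0.0051197$
$\frac{1}{p + 24737} = \frac{1}{\frac{194}{37893} + 24737} = \frac{1}{\frac{937359335}{37893}} = \frac{37893}{937359335}$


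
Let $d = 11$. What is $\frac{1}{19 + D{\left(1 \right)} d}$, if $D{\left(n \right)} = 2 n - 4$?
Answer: $- \frac{1}{3} \approx -0.33333$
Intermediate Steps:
$D{\left(n \right)} = -4 + 2 n$
$\frac{1}{19 + D{\left(1 \right)} d} = \frac{1}{19 + \left(-4 + 2 \cdot 1\right) 11} = \frac{1}{19 + \left(-4 + 2\right) 11} = \frac{1}{19 - 22} = \frac{1}{-3} = - \frac{1}{3}$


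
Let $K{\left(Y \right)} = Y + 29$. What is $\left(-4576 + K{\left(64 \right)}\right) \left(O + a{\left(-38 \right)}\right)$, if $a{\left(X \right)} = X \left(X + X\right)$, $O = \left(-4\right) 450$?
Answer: $-4877504$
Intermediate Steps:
$O = -1800$
$K{\left(Y \right)} = 29 + Y$
$a{\left(X \right)} = 2 X^{2}$ ($a{\left(X \right)} = X 2 X = 2 X^{2}$)
$\left(-4576 + K{\left(64 \right)}\right) \left(O + a{\left(-38 \right)}\right) = \left(-4576 + \left(29 + 64\right)\right) \left(-1800 + 2 \left(-38\right)^{2}\right) = \left(-4576 + 93\right) \left(-1800 + 2 \cdot 1444\right) = - 4483 \left(-1800 + 2888\right) = \left(-4483\right) 1088 = -4877504$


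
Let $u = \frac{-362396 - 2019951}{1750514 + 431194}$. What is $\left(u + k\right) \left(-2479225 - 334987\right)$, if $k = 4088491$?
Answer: $- \frac{6275616171418118393}{545427} \approx -1.1506 \cdot 10^{13}$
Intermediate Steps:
$u = - \frac{2382347}{2181708} \approx -1.092$
$\left(u + k\right) \left(-2479225 - 334987\right) = \left(- \frac{2382347}{2181708} + 4088491\right) \left(-2479225 - 334987\right) = \frac{8919891140281 \left(-2479225 + \left(-2082962 + 1747975\right)\right)}{2181708} = \frac{8919891140281 \left(-2479225 - 334987\right)}{2181708} = \frac{8919891140281}{2181708} \left(-2814212\right) = - \frac{6275616171418118393}{545427}$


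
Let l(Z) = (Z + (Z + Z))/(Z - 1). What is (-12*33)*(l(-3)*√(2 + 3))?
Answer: -891*√5 ≈ -1992.3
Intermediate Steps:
l(Z) = 3*Z/(-1 + Z) (l(Z) = (Z + 2*Z)/(-1 + Z) = (3*Z)/(-1 + Z) = 3*Z/(-1 + Z))
(-12*33)*(l(-3)*√(2 + 3)) = (-12*33)*((3*(-3)/(-1 - 3))*√(2 + 3)) = -396*3*(-3)/(-4)*√5 = -396*3*(-3)*(-¼)*√5 = -891*√5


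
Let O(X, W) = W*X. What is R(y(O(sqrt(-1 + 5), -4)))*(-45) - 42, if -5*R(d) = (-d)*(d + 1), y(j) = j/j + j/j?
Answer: -96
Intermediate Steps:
y(j) = 2 (y(j) = 1 + 1 = 2)
R(d) = d*(1 + d)/5 (R(d) = -(-d)*(d + 1)/5 = -(-d)*(1 + d)/5 = -(-1)*d*(1 + d)/5 = d*(1 + d)/5)
R(y(O(sqrt(-1 + 5), -4)))*(-45) - 42 = ((1/5)*2*(1 + 2))*(-45) - 42 = ((1/5)*2*3)*(-45) - 42 = (6/5)*(-45) - 42 = -54 - 42 = -96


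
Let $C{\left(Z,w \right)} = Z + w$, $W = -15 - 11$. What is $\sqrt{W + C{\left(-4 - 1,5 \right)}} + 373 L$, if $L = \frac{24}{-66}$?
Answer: $- \frac{1492}{11} + i \sqrt{26} \approx -135.64 + 5.099 i$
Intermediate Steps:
$W = -26$
$L = - \frac{4}{11}$ ($L = 24 \left(- \frac{1}{66}\right) = - \frac{4}{11} \approx -0.36364$)
$\sqrt{W + C{\left(-4 - 1,5 \right)}} + 373 L = \sqrt{-26 + \left(\left(-4 - 1\right) + 5\right)} + 373 \left(- \frac{4}{11}\right) = \sqrt{-26 + \left(-5 + 5\right)} - \frac{1492}{11} = \sqrt{-26 + 0} - \frac{1492}{11} = \sqrt{-26} - \frac{1492}{11} = i \sqrt{26} - \frac{1492}{11} = - \frac{1492}{11} + i \sqrt{26}$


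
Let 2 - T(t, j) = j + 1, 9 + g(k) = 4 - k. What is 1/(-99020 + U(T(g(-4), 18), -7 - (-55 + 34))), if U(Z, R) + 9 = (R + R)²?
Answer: -1/98245 ≈ -1.0179e-5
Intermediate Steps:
g(k) = -5 - k (g(k) = -9 + (4 - k) = -5 - k)
T(t, j) = 1 - j (T(t, j) = 2 - (j + 1) = 2 - (1 + j) = 2 + (-1 - j) = 1 - j)
U(Z, R) = -9 + 4*R² (U(Z, R) = -9 + (R + R)² = -9 + (2*R)² = -9 + 4*R²)
1/(-99020 + U(T(g(-4), 18), -7 - (-55 + 34))) = 1/(-99020 + (-9 + 4*(-7 - (-55 + 34))²)) = 1/(-99020 + (-9 + 4*(-7 - 1*(-21))²)) = 1/(-99020 + (-9 + 4*(-7 + 21)²)) = 1/(-99020 + (-9 + 4*14²)) = 1/(-99020 + (-9 + 4*196)) = 1/(-99020 + (-9 + 784)) = 1/(-99020 + 775) = 1/(-98245) = -1/98245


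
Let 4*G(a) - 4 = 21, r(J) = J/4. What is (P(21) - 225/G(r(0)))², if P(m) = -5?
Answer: 1681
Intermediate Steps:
r(J) = J/4 (r(J) = J*(¼) = J/4)
G(a) = 25/4 (G(a) = 1 + (¼)*21 = 1 + 21/4 = 25/4)
(P(21) - 225/G(r(0)))² = (-5 - 225/25/4)² = (-5 - 225*4/25)² = (-5 - 36)² = (-41)² = 1681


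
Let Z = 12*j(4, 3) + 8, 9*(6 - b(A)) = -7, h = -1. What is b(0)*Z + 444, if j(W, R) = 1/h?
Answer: 3752/9 ≈ 416.89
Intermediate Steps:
j(W, R) = -1 (j(W, R) = 1/(-1) = 1*(-1) = -1)
b(A) = 61/9 (b(A) = 6 - ⅑*(-7) = 6 + 7/9 = 61/9)
Z = -4 (Z = 12*(-1) + 8 = -12 + 8 = -4)
b(0)*Z + 444 = (61/9)*(-4) + 444 = -244/9 + 444 = 3752/9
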